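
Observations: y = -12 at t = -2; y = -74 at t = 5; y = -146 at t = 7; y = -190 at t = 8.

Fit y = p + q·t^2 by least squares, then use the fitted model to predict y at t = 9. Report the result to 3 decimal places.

The normal equations are: 4·p + 142·q = -422;  142·p + 7138·q = -21212.
(Σ1 = 4, Σt^2 = 142, Σt^2·t^2 = 7138, Σy = -422, Σt^2·y = -21212.)
Determinant 4·7138 − 142² = 8388.
p = ((-422)·7138 − 142·(-21212))/8388 = -11/699; q = (4·(-21212) − 142·(-422))/8388 = -2077/699.
At t = 9: ŷ = (-11/699)·(1) + (-2077/699)·(81) = -168248/699.

ŷ = -240.698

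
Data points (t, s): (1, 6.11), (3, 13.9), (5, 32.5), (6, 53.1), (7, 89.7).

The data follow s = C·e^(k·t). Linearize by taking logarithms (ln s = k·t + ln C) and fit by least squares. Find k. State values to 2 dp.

k = 0.44

Taking logs, ln s = k·t + ln C, so regress ln s on t.
AᵀA = [[120.0000, 22.0000]; [22.0000, 5]], rhs = [82.4202, 16.3917]ᵀ  (here Σt = 22.0000, Σ(t)² = 120.0000, Σln s = 16.3917, Σt·ln s = 82.4202).
Slope k = (n·Σt·ln s − Σt·Σln s)/(n·Σ(t)² − (Σt)²) = (5·82.4202 − 22.0000·16.3917)/116.0000 = 0.44382; ln C = (Σln s − k·Σt)/n = 1.32553.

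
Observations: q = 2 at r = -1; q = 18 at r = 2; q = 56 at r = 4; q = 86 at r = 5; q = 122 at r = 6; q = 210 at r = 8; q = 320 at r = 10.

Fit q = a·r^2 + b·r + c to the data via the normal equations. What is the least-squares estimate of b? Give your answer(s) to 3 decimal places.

Sums needed: Σr^2·r^2 = 16290, Σr^2·r = 1924, Σr^2 = 246, Σr·r = 246, Σr = 34, Σ1 = 7.
And Σr^2·q = 52952, Σr·q = 6300, Σq = 814.
Normal equations: [[16290, 1924, 246]; [1924, 246, 34]; [246, 34, 7]]·[a, b, c]ᵀ = [52952, 6300, 814]ᵀ.
Row-reducing yields a = 451058/151361, b = 324652/151361, c = 3526/3089.

b = 2.145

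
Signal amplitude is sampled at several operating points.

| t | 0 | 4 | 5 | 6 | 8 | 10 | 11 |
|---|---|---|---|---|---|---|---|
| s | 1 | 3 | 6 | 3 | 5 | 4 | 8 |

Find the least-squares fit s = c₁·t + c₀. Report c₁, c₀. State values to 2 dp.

XᵀX·[c₁, c₀]ᵀ = Xᵀs reads: 362·c₁ + 44·c₀ = 228;  44·c₁ + 7·c₀ = 30.
Determinant 362·7 − 44² = 598.
c₁ = (228·7 − 44·30)/598 = 6/13; c₀ = (362·30 − 44·228)/598 = 18/13.

c₁ = 0.46, c₀ = 1.38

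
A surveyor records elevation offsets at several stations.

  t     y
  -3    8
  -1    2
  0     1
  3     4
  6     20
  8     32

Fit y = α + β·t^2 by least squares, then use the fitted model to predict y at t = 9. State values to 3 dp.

Sums needed: Σ1 = 6, Σt^2 = 119, Σt^2·t^2 = 5555.
Right-hand side: Σy = 67, Σt^2·y = 2878.
Δ = 6·5555 − 119² = 19169.
α = (67·5555 − 119·2878)/19169 = 29703/19169; β = (6·2878 − 119·67)/19169 = 9295/19169.
At t = 9: ŷ = (29703/19169)·(1) + (9295/19169)·(81) = 782598/19169.

ŷ = 40.826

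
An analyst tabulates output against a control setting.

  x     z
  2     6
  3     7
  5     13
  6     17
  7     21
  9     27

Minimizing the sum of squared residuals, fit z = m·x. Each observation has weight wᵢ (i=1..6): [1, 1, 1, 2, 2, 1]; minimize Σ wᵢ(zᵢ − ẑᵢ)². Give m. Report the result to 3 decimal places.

MᵀWM·[m]ᵀ = MᵀWz reads: 289·m = 839.
m = 839/289 = 2.90311.

m = 2.903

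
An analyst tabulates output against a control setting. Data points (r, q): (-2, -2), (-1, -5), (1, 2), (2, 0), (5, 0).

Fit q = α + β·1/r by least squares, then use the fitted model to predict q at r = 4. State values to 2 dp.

Forming MᵀM = [[5, 1/5]; [1/5, 127/50]] and Mᵀq = [-5, 8]ᵀ gives MᵀM·[α, β]ᵀ = Mᵀq.
det = 5·(127/50) − (1/5)² = 633/50.
α = ((-5)·(127/50) − (1/5)·8)/(633/50) = -715/633; β = (5·8 − (1/5)·(-5))/(633/50) = 2050/633.
At r = 4: q̂ = (-715/633)·(1) + (2050/633)·(1/4) = -135/422.

q̂ = -0.32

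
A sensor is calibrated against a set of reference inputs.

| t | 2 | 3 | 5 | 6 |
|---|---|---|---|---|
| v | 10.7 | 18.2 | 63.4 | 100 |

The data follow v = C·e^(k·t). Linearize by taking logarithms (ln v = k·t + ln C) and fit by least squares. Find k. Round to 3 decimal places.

Let Y = ln v. Fitting Y = k·t + ln C by least squares:
XᵀX = [[74.0000, 16.0000]; [16.0000, 4]], rhs = [61.8231, 14.0263]ᵀ  (here Σt = 16.0000, Σ(t)² = 74.0000, Σln v = 14.0263, Σt·ln v = 61.8231).
Solving (det = 40.0000): k = 0.57179, ln C = 1.21942.

k = 0.572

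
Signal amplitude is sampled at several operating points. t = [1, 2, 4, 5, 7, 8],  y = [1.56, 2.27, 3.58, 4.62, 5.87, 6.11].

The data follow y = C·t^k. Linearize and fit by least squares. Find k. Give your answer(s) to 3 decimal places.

Linearized form: ln y = k·ln t + ln C. From the 6 transformed points,
Over the data: Σln t = 7.7142, Σ(ln t)² = 13.1032, Σln y = 7.6500, Σln t·ln y = 12.0069.
Normal system: [[13.1032, 7.7142]; [7.7142, 6]]·[k, ln C]ᵀ = [12.0069, 7.6500]ᵀ.
Solving (det = 19.1098): k = 0.68173, ln C = 0.39849.

k = 0.682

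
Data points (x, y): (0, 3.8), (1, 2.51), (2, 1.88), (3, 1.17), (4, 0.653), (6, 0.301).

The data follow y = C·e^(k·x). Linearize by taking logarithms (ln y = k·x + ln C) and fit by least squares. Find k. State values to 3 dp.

k = -0.430

Let Y = ln y. Fitting Y = k·x + ln C by least squares:
Σx = 16.0000, Σ(x)² = 66.0000, Σln y = 1.4167, Σx·ln y = -6.2547.
Normal system: [[66.0000, 16.0000]; [16.0000, 6]]·[k, ln C]ᵀ = [-6.2547, 1.4167]ᵀ.
Solving (det = 140.0000): k = -0.42997, ln C = 1.38272.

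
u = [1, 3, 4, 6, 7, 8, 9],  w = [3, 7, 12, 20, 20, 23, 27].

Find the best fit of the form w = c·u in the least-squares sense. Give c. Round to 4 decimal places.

Compute the Gram sums: Σu·u = 256.
Right-hand side: Σu·w = 759.
So MᵀM·[c]ᵀ = Mᵀw: [[256]]·[c]ᵀ = [759]ᵀ.
c = 759/256 = 2.96484.

c = 2.9648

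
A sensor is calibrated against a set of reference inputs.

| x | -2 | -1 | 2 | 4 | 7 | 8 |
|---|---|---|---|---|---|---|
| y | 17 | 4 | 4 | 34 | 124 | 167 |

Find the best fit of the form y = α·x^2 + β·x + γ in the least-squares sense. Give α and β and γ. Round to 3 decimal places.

α = 3.037, β = -3.224, γ = -1.854

Compute the Gram sums: Σx^2·x^2 = 6786, Σx^2·x = 918, Σx^2 = 138, Σx·x = 138, Σx = 18, Σ1 = 6.
Moment sums: Σx^2·y = 17396, Σx·y = 2310, Σy = 350.
AᵀA·[α, β, γ]ᵀ = Aᵀy becomes [[6786, 918, 138]; [918, 138, 18]; [138, 18, 6]]·[α, β, γ]ᵀ = [17396, 2310, 350]ᵀ.
Row-reducing yields α = 893/294, β = -158/49, γ = -545/294.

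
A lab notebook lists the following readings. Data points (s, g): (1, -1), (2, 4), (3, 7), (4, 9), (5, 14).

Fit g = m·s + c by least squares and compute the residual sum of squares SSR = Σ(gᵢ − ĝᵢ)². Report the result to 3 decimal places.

Compute the Gram sums: Σs·s = 55, Σs = 15, Σ1 = 5.
For Aᵀg: Σs·g = 134, Σg = 33.
Normal equations: [[55, 15]; [15, 5]]·[m, c]ᵀ = [134, 33]ᵀ.
det = 55·5 − 15² = 50.
m = (134·5 − 15·33)/50 = 7/2; c = (55·33 − 15·134)/50 = -39/10.
Residuals: -3/5, 9/10, 2/5, -11/10, 2/5; SSR = 27/10.

SSR = 2.700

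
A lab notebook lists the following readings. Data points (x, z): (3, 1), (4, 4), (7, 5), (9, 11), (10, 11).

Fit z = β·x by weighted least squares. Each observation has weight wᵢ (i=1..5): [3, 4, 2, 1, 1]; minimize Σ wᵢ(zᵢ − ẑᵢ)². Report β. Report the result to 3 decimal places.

β = 0.951

The normal equations are: 370·β = 352.
Hence β = 352 / 370 ≈ 0.951351.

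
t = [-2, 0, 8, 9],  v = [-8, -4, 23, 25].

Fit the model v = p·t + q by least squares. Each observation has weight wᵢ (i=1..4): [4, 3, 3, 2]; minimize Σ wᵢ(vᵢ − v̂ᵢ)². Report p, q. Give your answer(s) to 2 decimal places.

Entries of XᵀWX: Σwᵢ·t·t = 370, Σwᵢ·t = 34, Σwᵢ·1 = 12.
For XᵀWv: Σwᵢ·t·v = 1066, Σwᵢ·v = 75.
Eliminating q: 12·(row 1) − 34·(row 2) gives 3284·p = 12·1066 − 34·75 = 10242, so p = 5121/1642.
Then q = (75 − 34·(5121/1642))/12 = -4247/1642.

p = 3.12, q = -2.59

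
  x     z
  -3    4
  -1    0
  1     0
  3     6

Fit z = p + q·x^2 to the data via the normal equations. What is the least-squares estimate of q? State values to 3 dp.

From the data, Σ1 = 4, Σx^2 = 20, Σx^2·x^2 = 164.
For Mᵀz: Σz = 10, Σx^2·z = 90.
MᵀM·[p, q]ᵀ = Mᵀz becomes [[4, 20]; [20, 164]]·[p, q]ᵀ = [10, 90]ᵀ.
Δ = 4·164 − 20² = 256.
p = (10·164 − 20·90)/256 = -5/8; q = (4·90 − 20·10)/256 = 5/8.

q = 0.625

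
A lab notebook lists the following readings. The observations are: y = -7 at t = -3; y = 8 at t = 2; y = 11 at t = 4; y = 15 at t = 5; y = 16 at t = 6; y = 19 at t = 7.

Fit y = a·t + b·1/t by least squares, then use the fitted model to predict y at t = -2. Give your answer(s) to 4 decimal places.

ŷ = -6.9232

The normal equations are: 139·a + 6·b = 385;  6·a + (90281/176400)·b = 489/28.
(Σt·t = 139, Σt·1/t = 6, Σ1/t·1/t = 90281/176400, Σt·y = 385, Σ1/t·y = 489/28.)
Determinant 139·(90281/176400) − 6² = 6198659/176400.
a = (385·(90281/176400) − 6·(489/28))/(6198659/176400) = 16273985/6198659; b = (139·(489/28) − 6·385)/(6198659/176400) = 20733300/6198659.
At t = -2: ŷ = (16273985/6198659)·(-2) + (20733300/6198659)·(-1/2) = -42914620/6198659.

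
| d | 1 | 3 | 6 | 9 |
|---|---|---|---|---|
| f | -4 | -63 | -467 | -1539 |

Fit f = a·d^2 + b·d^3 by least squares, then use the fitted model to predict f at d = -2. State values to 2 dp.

f̂ = 12.29

From the data, Σd^2·d^2 = 7939, Σd^2·d^3 = 67069, Σd^3·d^3 = 578827.
Right-hand side: Σd^2·f = -142042, Σd^3·f = -1224508.
Normal equations: [[7939, 67069]; [67069, 578827]]·[a, b]ᵀ = [-142042, -1224508]ᵀ.
Determinant 7939·578827 − 67069² = 97056792.
a = ((-142042)·578827 − 67069·(-1224508))/97056792 = -5067649/5392044; b = (7939·(-1224508) − 67069·(-142042))/97056792 = -10819673/5392044.
At d = -2: f̂ = (-5067649/5392044)·(4) + (-10819673/5392044)·(-8) = 5523899/449337.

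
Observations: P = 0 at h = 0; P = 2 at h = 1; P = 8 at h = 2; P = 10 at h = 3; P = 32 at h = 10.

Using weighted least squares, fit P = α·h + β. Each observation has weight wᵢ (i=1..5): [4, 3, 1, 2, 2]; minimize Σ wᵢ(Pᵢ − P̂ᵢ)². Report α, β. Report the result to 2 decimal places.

α = 3.24, β = -0.19

MᵀWM·[α, β]ᵀ = MᵀWP reads: 225·α + 31·β = 722;  31·α + 12·β = 98.
Δ = 225·12 − 31² = 1739.
α = (722·12 − 31·98)/1739 = 5626/1739; β = (225·98 − 31·722)/1739 = -332/1739.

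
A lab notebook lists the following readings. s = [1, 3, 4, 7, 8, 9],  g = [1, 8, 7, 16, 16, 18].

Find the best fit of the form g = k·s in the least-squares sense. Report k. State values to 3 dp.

With design matrix M, MᵀM = [[220]] and Mᵀg = [455]ᵀ.
k = 455/220 = 2.06818.

k = 2.068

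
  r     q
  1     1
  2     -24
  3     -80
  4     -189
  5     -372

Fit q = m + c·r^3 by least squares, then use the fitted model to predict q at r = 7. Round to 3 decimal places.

Setting ∂/∂m … = 0 gives: 5·m + 225·c = -664;  225·m + 20515·c = -60947.
Determinant 5·20515 − 225² = 51950.
m = ((-664)·20515 − 225·(-60947))/51950 = 18223/10390; c = (5·(-60947) − 225·(-664))/51950 = -31067/10390.
At r = 7: q̂ = (18223/10390)·(1) + (-31067/10390)·(343) = -5318879/5195.

q̂ = -1023.846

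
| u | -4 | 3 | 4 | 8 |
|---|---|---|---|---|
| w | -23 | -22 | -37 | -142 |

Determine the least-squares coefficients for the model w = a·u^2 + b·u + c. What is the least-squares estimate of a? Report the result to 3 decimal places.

With design matrix A, AᵀA = [[4689, 539, 105]; [539, 105, 11]; [105, 11, 4]] and Aᵀw = [-10246, -1258, -224]ᵀ.
Solving the 3×3 system (Gaussian elimination) gives a = -6373/3148, b = -74117/40924, c = 21716/10231.

a = -2.024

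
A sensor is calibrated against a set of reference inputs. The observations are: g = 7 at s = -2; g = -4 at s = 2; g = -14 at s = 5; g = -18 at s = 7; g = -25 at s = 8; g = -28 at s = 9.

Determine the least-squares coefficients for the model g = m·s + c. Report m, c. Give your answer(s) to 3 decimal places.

m = -3.152, c = 1.566

AᵀA·[m, c]ᵀ = Aᵀg reads: 227·m + 29·c = -670;  29·m + 6·c = -82.
Δ = 227·6 − 29² = 521.
m = ((-670)·6 − 29·(-82))/521 = -1642/521; c = (227·(-82) − 29·(-670))/521 = 816/521.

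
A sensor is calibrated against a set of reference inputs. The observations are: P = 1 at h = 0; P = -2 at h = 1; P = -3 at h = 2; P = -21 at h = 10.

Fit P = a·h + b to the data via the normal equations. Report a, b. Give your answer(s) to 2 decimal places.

Compute the Gram sums: Σh·h = 105, Σh = 13, Σ1 = 4.
Right-hand side: Σh·P = -218, ΣP = -25.
det = 105·4 − 13² = 251.
a = ((-218)·4 − 13·(-25))/251 = -547/251; b = (105·(-25) − 13·(-218))/251 = 209/251.

a = -2.18, b = 0.83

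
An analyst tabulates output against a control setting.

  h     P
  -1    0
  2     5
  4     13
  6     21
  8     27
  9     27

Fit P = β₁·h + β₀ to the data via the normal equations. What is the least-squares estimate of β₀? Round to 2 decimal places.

β₀ = 1.57

Normal-equation sums: Σh·h = 202, Σh = 28, Σ1 = 6.
Moment sums: Σh·P = 647, ΣP = 93.
So MᵀM·[β₁, β₀]ᵀ = MᵀP: [[202, 28]; [28, 6]]·[β₁, β₀]ᵀ = [647, 93]ᵀ.
Determinant 202·6 − 28² = 428.
β₁ = (647·6 − 28·93)/428 = 639/214; β₀ = (202·93 − 28·647)/428 = 335/214.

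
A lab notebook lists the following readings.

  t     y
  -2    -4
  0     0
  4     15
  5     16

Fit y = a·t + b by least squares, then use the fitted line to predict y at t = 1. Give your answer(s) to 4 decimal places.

ŷ = 4.4427

Normal-equation sums: Σt·t = 45, Σt = 7, Σ1 = 4.
Right-hand side: Σt·y = 148, Σy = 27.
MᵀM·[a, b]ᵀ = Mᵀy becomes [[45, 7]; [7, 4]]·[a, b]ᵀ = [148, 27]ᵀ.
Determinant 45·4 − 7² = 131.
a = (148·4 − 7·27)/131 = 403/131; b = (45·27 − 7·148)/131 = 179/131.
At t = 1: ŷ = (403/131)·(1) + (179/131)·(1) = 582/131.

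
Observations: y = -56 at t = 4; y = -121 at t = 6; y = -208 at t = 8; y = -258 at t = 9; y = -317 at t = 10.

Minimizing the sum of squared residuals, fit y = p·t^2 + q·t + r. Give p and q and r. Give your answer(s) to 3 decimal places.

Forming AᵀA = [[22209, 2521, 297]; [2521, 297, 37]; [297, 37, 5]] and Aᵀy = [-71162, -8106, -960]ᵀ gives AᵀA·[p, q, r]ᵀ = Aᵀy.
Solving the 3×3 system (Gaussian elimination) gives p = -371/134, q = -619/134, r = 445/67.

p = -2.769, q = -4.619, r = 6.642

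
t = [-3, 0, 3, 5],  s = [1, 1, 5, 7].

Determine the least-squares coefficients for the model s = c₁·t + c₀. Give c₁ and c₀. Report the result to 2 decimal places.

c₁ = 0.80, c₀ = 2.50

The normal system MᵀM·[c₁, c₀]ᵀ = Mᵀs is [[43, 5]; [5, 4]]·[c₁, c₀]ᵀ = [47, 14]ᵀ.
Eliminating c₀: 4·(row 1) − 5·(row 2) gives 147·c₁ = 4·47 − 5·14 = 118, so c₁ = 118/147.
Then c₀ = (14 − 5·(118/147))/4 = 367/147.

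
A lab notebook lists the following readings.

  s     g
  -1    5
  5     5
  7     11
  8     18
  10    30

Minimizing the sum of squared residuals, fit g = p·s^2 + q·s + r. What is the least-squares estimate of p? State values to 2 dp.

p = 0.47

The normal system MᵀM·[p, q, r]ᵀ = Mᵀg is [[17123, 1979, 239]; [1979, 239, 29]; [239, 29, 5]]·[p, q, r]ᵀ = [4821, 541, 69]ᵀ.
Solving the 3×3 system (Gaussian elimination) gives p = 10145/21693, q = -13934/7231, r = 56884/21693.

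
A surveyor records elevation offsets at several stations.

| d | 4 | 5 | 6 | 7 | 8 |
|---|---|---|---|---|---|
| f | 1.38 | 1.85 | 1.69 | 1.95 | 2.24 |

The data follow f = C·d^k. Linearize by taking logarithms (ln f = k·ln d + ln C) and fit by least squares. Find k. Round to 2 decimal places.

Linearized form: ln f = k·ln d + ln C. From the 5 transformed points,
Σln d = 8.8128, Σ(ln d)² = 15.8331, Σln f = 2.9363, Σln d·ln f = 5.3533.
Equations: 15.8331·k + 8.8128·ln C = 5.3533;  8.8128·k + 5·ln C = 2.9363.
Slope k = (n·Σln d·ln f − Σln d·Σln f)/(n·Σ(ln d)² − (Σln d)²) = (5·5.3533 − 8.8128·2.9363)/1.4995 = 0.59323; ln C = (Σln f − k·Σln d)/n = -0.45835.

k = 0.59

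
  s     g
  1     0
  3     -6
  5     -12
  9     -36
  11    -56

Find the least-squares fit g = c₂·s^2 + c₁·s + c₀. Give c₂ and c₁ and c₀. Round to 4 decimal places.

With design matrix X, XᵀX = [[21909, 2213, 237]; [2213, 237, 29]; [237, 29, 5]] and Xᵀg = [-10046, -1018, -110]ᵀ.
Solving the 3×3 system (Gaussian elimination) gives c₂ = -541/1232, c₁ = -53/308, c₀ = -3/16.

c₂ = -0.4391, c₁ = -0.1721, c₀ = -0.1875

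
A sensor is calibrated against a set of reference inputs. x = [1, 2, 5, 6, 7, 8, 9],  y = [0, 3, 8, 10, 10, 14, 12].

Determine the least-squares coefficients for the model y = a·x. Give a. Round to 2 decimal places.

Sums needed: Σx·x = 260.
And Σx·y = 396.
Normal equations: [[260]]·[a]ᵀ = [396]ᵀ.
Hence a = 396 / 260 ≈ 1.52308.

a = 1.52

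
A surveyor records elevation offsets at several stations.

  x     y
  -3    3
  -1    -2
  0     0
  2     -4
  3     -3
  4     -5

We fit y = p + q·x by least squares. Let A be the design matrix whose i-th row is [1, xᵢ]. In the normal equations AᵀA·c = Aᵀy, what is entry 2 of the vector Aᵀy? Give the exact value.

Entry 2 ↔ basis x, so (Aᵀy)_{2} = Σᵢ (x)·yᵢ = (-3)·(3) + (-1)·(-2) + (0)·(0) + (2)·(-4) + (3)·(-3) + (4)·(-5) = -44.

-44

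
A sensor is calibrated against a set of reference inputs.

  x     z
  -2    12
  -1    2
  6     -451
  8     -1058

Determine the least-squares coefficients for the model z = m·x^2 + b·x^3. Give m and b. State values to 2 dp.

m = -0.61, b = -1.99

Normal-equation sums: Σx^2·x^2 = 5409, Σx^2·x^3 = 40511, Σx^3·x^3 = 308865.
And Σx^2·z = -83898, Σx^3·z = -639210.
Δ = 5409·308865 − 40511² = 29509664.
m = ((-83898)·308865 − 40511·(-639210))/29509664 = -4529865/7377416; b = (5409·(-639210) − 40511·(-83898))/29509664 = -14673753/7377416.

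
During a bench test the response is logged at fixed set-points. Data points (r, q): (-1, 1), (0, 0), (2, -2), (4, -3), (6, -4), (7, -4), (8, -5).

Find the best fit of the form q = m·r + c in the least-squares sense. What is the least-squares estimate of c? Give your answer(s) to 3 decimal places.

c = -0.109

Forming MᵀM = [[170, 26]; [26, 7]] and Mᵀq = [-109, -17]ᵀ gives MᵀM·[m, c]ᵀ = Mᵀq.
Determinant 170·7 − 26² = 514.
m = ((-109)·7 − 26·(-17))/514 = -321/514; c = (170·(-17) − 26·(-109))/514 = -28/257.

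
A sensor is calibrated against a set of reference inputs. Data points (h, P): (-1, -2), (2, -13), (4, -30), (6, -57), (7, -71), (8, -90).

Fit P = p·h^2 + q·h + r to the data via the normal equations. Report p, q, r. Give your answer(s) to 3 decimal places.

The normal equations are: 8066·p + 1142·q + 170·r = -11825;  1142·p + 170·q + 26·r = -1703;  170·p + 26·q + 6·r = -263.
(Σh^2·h^2 = 8066, Σh^2·h = 1142, Σh^2 = 170, Σh·h = 170, Σh = 26, Σ1 = 6, Σh^2·P = -11825, Σh·P = -1703, ΣP = -263.)
Row-reducing yields p = -56/55, q = -289/110, r = -18/5.

p = -1.018, q = -2.627, r = -3.600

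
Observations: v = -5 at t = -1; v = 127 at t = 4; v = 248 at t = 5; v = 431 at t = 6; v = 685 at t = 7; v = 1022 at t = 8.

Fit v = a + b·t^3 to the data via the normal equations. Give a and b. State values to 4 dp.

Sums needed: Σ1 = 6, Σt^3 = 1259, Σt^3·t^3 = 446171.
For Aᵀv: Σv = 2508, Σt^3·v = 890448.
So AᵀA·[a, b]ᵀ = Aᵀv: [[6, 1259]; [1259, 446171]]·[a, b]ᵀ = [2508, 890448]ᵀ.
det = 6·446171 − 1259² = 1091945.
a = (2508·446171 − 1259·890448)/1091945 = -2077164/1091945; b = (6·890448 − 1259·2508)/1091945 = 2185116/1091945.

a = -1.9023, b = 2.0011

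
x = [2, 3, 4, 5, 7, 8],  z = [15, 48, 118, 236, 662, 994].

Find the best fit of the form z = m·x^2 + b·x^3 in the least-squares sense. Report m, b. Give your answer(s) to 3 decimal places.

m = -0.714, b = 2.031

Compute the Gram sums: Σx^2·x^2 = 7475, Σx^2·x^3 = 53999, Σx^3·x^3 = 400307.
Moment sums: Σx^2·z = 104334, Σx^3·z = 774462.
Normal equations: [[7475, 53999]; [53999, 400307]]·[m, b]ᵀ = [104334, 774462]ᵀ.
Eliminating b: 400307·(row 1) − 53999·(row 2) gives 76402824·m = 400307·104334 − 53999·774462 = -54543000, so m = -2272625/3183451.
Then b = (774462 − 53999·(-2272625/3183451))/400307 = 6465491/3183451.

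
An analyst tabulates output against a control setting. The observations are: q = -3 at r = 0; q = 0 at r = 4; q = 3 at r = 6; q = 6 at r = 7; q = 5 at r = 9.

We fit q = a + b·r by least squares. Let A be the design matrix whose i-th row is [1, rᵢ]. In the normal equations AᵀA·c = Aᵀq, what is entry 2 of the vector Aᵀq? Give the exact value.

105

Entry 2 ↔ basis r, so (Aᵀq)_{2} = Σᵢ (r)·qᵢ = (0)·(-3) + (4)·(0) + (6)·(3) + (7)·(6) + (9)·(5) = 105.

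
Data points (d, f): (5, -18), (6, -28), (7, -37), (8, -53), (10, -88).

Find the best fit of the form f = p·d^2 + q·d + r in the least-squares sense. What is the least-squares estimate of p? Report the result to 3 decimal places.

p = -1.306

Forming XᵀX = [[18418, 2196, 274]; [2196, 274, 36]; [274, 36, 5]] and Xᵀf = [-15463, -1821, -224]ᵀ gives XᵀX·[p, q, r]ᵀ = Xᵀf.
Row-reducing yields p = -1773/1358, q = 7635/1358, r = -9325/679.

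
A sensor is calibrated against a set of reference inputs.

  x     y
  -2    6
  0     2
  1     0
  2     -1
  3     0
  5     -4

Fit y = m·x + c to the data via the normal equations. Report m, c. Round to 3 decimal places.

m = -1.305, c = 2.458

MᵀM·[m, c]ᵀ = Mᵀy reads: 43·m + 9·c = -34;  9·m + 6·c = 3.
det = 43·6 − 9² = 177.
m = ((-34)·6 − 9·3)/177 = -77/59; c = (43·3 − 9·(-34))/177 = 145/59.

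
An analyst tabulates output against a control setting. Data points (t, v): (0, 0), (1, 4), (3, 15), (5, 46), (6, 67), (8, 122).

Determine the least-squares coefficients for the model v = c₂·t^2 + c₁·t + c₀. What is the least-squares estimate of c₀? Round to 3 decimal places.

c₀ = 1.207

The normal equations are: 6099·c₂ + 881·c₁ + 135·c₀ = 11509;  881·c₂ + 135·c₁ + 23·c₀ = 1657;  135·c₂ + 23·c₁ + 6·c₀ = 254.
(Σt^2·t^2 = 6099, Σt^2·t = 881, Σt^2 = 135, Σt·t = 135, Σt = 23, Σ1 = 6, Σt^2·v = 11509, Σt·v = 1657, Σv = 254.)
Row-reducing yields c₂ = 34441/16872, c₁ = -7047/5624, c₀ = 10183/8436.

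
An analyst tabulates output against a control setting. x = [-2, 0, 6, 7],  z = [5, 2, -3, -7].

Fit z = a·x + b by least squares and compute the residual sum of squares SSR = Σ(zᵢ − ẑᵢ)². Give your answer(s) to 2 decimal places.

SSR = 4.30

Entries of AᵀA: Σx·x = 89, Σx = 11, Σ1 = 4.
Moment sums: Σx·z = -77, Σz = -3.
AᵀA·[a, b]ᵀ = Aᵀz becomes [[89, 11]; [11, 4]]·[a, b]ᵀ = [-77, -3]ᵀ.
Eliminating b: 4·(row 1) − 11·(row 2) gives 235·a = 4·(-77) − 11·(-3) = -275, so a = -55/47.
Then b = ((-3) − 11·(-55/47))/4 = 116/47.
Residuals: 9/47, -22/47, 73/47, -60/47; SSR = 202/47.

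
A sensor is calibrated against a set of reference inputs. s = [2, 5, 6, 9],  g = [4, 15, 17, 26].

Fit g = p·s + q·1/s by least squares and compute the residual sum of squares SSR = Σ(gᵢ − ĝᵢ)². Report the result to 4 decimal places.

From the data, Σs·s = 146, Σs·1/s = 4, Σ1/s·1/s = 1337/4050.
And Σs·g = 419, Σ1/s·g = 193/18.
So MᵀM·[p, q]ᵀ = Mᵀg: [[146, 4]; [4, 1337/4050]]·[p, q]ᵀ = [419, 193/18]ᵀ.
Eliminating q: (1337/4050)·(row 1) − 4·(row 2) gives (65201/2025)·p = (1337/4050)·419 − 4·(193/18) = 386503/4050, so p = 386503/130402.
Then q = ((193/18) − 4·(386503/130402))/(1337/4050) = -223875/65201.
Residuals: -27523/130402, 113065/130402, -27559/130402, -38325/130402; SSR = 60465/65201.

SSR = 0.9274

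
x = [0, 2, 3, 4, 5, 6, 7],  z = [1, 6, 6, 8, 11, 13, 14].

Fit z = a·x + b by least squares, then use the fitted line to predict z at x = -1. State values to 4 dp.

With design matrix A, AᵀA = [[139, 27]; [27, 7]] and Aᵀz = [293, 59]ᵀ.
Δ = 139·7 − 27² = 244.
a = (293·7 − 27·59)/244 = 229/122; b = (139·59 − 27·293)/244 = 145/122.
At x = -1: ẑ = (229/122)·(-1) + (145/122)·(1) = -42/61.

ẑ = -0.6885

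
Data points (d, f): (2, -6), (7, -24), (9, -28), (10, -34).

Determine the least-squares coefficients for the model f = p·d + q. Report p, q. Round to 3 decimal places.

p = -3.368, q = 0.579

Setting ∂/∂p … = 0 gives: 234·p + 28·q = -772;  28·p + 4·q = -92.
det = 234·4 − 28² = 152.
p = ((-772)·4 − 28·(-92))/152 = -64/19; q = (234·(-92) − 28·(-772))/152 = 11/19.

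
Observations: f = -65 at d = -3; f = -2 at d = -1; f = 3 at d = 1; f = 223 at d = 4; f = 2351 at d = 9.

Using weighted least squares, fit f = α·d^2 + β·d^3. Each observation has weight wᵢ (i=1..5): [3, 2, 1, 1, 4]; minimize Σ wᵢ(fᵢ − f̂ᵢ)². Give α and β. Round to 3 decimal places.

With design matrix M, MᵀWM = [[26746, 236490]; [236490, 2132050]] and MᵀWf = [763536, 6875060]ᵀ.
Eliminating β: 2132050·(row 1) − 236490·(row 2) gives 1096289200·α = 2132050·763536 − 236490·6875060 = 2013989400, so α = 10069947/5481446.
Then β = (6875060 − 236490·(10069947/5481446))/2132050 = 82793153/27407230.

α = 1.837, β = 3.021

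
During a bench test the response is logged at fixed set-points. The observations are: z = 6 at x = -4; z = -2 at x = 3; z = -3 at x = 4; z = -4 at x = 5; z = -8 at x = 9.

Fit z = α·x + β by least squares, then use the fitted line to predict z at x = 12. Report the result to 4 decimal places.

Entries of AᵀA: Σx·x = 147, Σx = 17, Σ1 = 5.
Right-hand side: Σx·z = -134, Σz = -11.
AᵀA·[α, β]ᵀ = Aᵀz becomes [[147, 17]; [17, 5]]·[α, β]ᵀ = [-134, -11]ᵀ.
Δ = 147·5 − 17² = 446.
α = ((-134)·5 − 17·(-11))/446 = -483/446; β = (147·(-11) − 17·(-134))/446 = 661/446.
At x = 12: ẑ = (-483/446)·(12) + (661/446)·(1) = -5135/446.

ẑ = -11.5135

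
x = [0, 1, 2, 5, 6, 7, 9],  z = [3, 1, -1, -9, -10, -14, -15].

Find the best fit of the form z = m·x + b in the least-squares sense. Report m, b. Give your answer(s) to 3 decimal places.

From the data, Σx·x = 196, Σx = 30, Σ1 = 7.
And Σx·z = -339, Σz = -45.
Determinant 196·7 − 30² = 472.
m = ((-339)·7 − 30·(-45))/472 = -1023/472; b = (196·(-45) − 30·(-339))/472 = 675/236.

m = -2.167, b = 2.860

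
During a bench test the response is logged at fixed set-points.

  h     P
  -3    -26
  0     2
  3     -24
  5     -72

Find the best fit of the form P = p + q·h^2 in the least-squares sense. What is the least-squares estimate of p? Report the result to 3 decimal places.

From the data, Σ1 = 4, Σh^2 = 43, Σh^2·h^2 = 787.
For MᵀP: ΣP = -120, Σh^2·P = -2250.
So MᵀM·[p, q]ᵀ = MᵀP: [[4, 43]; [43, 787]]·[p, q]ᵀ = [-120, -2250]ᵀ.
Eliminating q: 787·(row 1) − 43·(row 2) gives 1299·p = 787·(-120) − 43·(-2250) = 2310, so p = 770/433.
Then q = ((-2250) − 43·(770/433))/787 = -1280/433.

p = 1.778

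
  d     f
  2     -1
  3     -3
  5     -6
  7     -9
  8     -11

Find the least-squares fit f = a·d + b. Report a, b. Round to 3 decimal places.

a = -1.615, b = 2.077

MᵀM·[a, b]ᵀ = Mᵀf reads: 151·a + 25·b = -192;  25·a + 5·b = -30.
(Σd·d = 151, Σd = 25, Σ1 = 5, Σd·f = -192, Σf = -30.)
det = 151·5 − 25² = 130.
a = ((-192)·5 − 25·(-30))/130 = -21/13; b = (151·(-30) − 25·(-192))/130 = 27/13.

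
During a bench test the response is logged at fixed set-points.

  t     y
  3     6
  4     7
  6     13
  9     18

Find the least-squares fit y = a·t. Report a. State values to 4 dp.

Setting ∂/∂a … = 0 gives: 142·a = 286.
Hence a = 286 / 142 ≈ 2.01408.

a = 2.0141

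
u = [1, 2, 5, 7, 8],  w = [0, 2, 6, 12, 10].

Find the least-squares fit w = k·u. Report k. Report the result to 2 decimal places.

MᵀM·[k]ᵀ = Mᵀw reads: 143·k = 198.
(Σu·u = 143, Σu·w = 198.)
k = 198/143 = 1.38462.

k = 1.38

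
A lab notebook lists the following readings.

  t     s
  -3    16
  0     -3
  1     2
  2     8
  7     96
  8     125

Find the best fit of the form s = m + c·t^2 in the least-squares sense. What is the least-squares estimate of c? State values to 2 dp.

c = 1.98

The normal system MᵀM·[m, c]ᵀ = Mᵀs is [[6, 127]; [127, 6595]]·[m, c]ᵀ = [244, 12882]ᵀ.
det = 6·6595 − 127² = 23441.
m = (244·6595 − 127·12882)/23441 = -26834/23441; c = (6·12882 − 127·244)/23441 = 46304/23441.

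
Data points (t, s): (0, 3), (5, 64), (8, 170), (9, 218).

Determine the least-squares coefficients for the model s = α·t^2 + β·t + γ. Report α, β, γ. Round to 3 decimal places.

Forming AᵀA = [[11282, 1366, 170]; [1366, 170, 22]; [170, 22, 4]] and Aᵀs = [30138, 3642, 455]ᵀ gives AᵀA·[α, β, γ]ᵀ = Aᵀs.
Inverting the 3×3 Gram matrix, [α, β, γ]ᵀ = [3175/1086, -1336/543, 1097/362]ᵀ.

α = 2.924, β = -2.460, γ = 3.030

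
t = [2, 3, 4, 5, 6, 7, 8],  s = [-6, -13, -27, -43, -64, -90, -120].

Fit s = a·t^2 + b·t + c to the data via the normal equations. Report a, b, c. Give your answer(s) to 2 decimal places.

a = -2.20, b = 2.99, c = -2.93

With design matrix X, XᵀX = [[8771, 1295, 203]; [1295, 203, 35]; [203, 35, 7]] and Xᵀs = [-16042, -2348, -363]ᵀ.
Row-reducing yields a = -185/84, b = 251/84, c = -41/14.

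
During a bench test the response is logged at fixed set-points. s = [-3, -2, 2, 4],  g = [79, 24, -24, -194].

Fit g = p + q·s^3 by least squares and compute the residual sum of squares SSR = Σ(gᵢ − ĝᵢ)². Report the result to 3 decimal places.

Compute the Gram sums: Σ1 = 4, Σs^3 = 37, Σs^3·s^3 = 4953.
And Σg = -115, Σs^3·g = -14933.
MᵀM·[p, q]ᵀ = Mᵀg becomes [[4, 37]; [37, 4953]]·[p, q]ᵀ = [-115, -14933]ᵀ.
Eliminating q: 4953·(row 1) − 37·(row 2) gives 18443·p = 4953·(-115) − 37·(-14933) = -17074, so p = -17074/18443.
Then q = ((-14933) − 37·(-17074/18443))/4953 = -55477/18443.
Residuals: -23808/18443, 15890/18443, 18258/18443, -10340/18443; SSR = 68296/18443.

SSR = 3.703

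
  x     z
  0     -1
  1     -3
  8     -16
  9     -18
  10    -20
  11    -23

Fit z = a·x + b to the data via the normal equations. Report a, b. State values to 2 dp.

a = -1.93, b = -0.93

With design matrix A, AᵀA = [[367, 39]; [39, 6]] and Aᵀz = [-746, -81]ᵀ.
Δ = 367·6 − 39² = 681.
a = ((-746)·6 − 39·(-81))/681 = -439/227; b = (367·(-81) − 39·(-746))/681 = -211/227.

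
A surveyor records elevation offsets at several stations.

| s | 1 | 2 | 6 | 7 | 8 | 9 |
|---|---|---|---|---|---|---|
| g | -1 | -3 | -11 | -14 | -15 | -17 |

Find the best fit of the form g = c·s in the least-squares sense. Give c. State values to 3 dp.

Setting ∂/∂c … = 0 gives: 235·c = -444.
c = (-444)/235 = -1.88936.

c = -1.889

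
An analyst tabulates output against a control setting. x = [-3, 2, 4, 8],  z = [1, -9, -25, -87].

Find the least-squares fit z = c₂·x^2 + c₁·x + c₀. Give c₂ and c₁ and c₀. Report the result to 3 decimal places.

c₂ = -1.032, c₁ = -2.809, c₀ = 1.707

Compute the Gram sums: Σx^2·x^2 = 4449, Σx^2·x = 557, Σx^2 = 93, Σx·x = 93, Σx = 11, Σ1 = 4.
Right-hand side: Σx^2·z = -5995, Σx·z = -817, Σz = -120.
Row-reducing yields c₂ = -54405/52742, c₁ = -148141/52742, c₀ = 45022/26371.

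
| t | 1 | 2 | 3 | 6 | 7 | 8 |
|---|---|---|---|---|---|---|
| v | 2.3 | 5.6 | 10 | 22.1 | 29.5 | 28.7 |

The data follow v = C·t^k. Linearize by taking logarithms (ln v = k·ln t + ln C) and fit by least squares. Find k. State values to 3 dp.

k = 1.251

Taking logs, ln v = k·ln t + ln C, so regress ln v on ln t.
AᵀA = [[13.0084, 7.6089]; [7.6089, 6]], rhs = [22.8365, 14.6951]ᵀ  (here Σln t = 7.6089, Σ(ln t)² = 13.0084, Σln v = 14.6951, Σln t·ln v = 22.8365).
Δ = 13.0084·6 − (7.6089)² = 20.1558; k = (22.8365·6 − 7.6089·14.6951)/20.1558 = 1.25054, ln C = (13.0084·14.6951 − 7.6089·22.8365)/20.1558 = 0.86332.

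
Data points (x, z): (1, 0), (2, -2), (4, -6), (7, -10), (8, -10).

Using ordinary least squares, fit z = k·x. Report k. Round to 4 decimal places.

Entries of MᵀM: Σx·x = 134.
For Mᵀz: Σx·z = -178.
Hence k = -178 / 134 ≈ -1.32836.

k = -1.3284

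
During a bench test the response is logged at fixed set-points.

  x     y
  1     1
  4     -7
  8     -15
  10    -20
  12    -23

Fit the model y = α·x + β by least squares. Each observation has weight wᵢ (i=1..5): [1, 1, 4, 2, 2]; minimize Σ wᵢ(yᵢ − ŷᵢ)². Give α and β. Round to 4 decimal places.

α = -2.1716, β = 2.3899

Entries of MᵀWM: Σwᵢ·x·x = 761, Σwᵢ·x = 81, Σwᵢ·1 = 10.
Right-hand side: Σwᵢ·x·y = -1459, Σwᵢ·y = -152.
Eliminating β: 10·(row 1) − 81·(row 2) gives 1049·α = 10·(-1459) − 81·(-152) = -2278, so α = -2278/1049.
Then β = ((-152) − 81·(-2278/1049))/10 = 2507/1049.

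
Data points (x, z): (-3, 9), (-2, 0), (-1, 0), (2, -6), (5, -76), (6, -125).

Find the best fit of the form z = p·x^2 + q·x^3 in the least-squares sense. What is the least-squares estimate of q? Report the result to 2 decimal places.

q = -0.49

MᵀM·[p, q]ᵀ = Mᵀz reads: 2035·p + 10657·q = -6343;  10657·p + 63139·q = -36791.
(Σx^2·x^2 = 2035, Σx^2·x^3 = 10657, Σx^3·x^3 = 63139, Σx^2·z = -6343, Σx^3·z = -36791.)
Determinant 2035·63139 − 10657² = 14916216.
p = ((-6343)·63139 − 10657·(-36791))/14916216 = -4204495/7458108; q = (2035·(-36791) − 10657·(-6343))/14916216 = -3636167/7458108.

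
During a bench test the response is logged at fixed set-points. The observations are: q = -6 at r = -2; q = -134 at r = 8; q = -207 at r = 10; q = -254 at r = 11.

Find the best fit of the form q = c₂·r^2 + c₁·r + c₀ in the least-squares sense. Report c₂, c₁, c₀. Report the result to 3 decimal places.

The normal system AᵀA·[c₂, c₁, c₀]ᵀ = Aᵀq is [[28753, 2835, 289]; [2835, 289, 27]; [289, 27, 4]]·[c₂, c₁, c₀]ᵀ = [-60034, -5924, -601]ᵀ.
Solving the 3×3 system (Gaussian elimination) gives c₂ = -27153/13004, c₁ = -2545/13004, c₀ = 6283/3251.

c₂ = -2.088, c₁ = -0.196, c₀ = 1.933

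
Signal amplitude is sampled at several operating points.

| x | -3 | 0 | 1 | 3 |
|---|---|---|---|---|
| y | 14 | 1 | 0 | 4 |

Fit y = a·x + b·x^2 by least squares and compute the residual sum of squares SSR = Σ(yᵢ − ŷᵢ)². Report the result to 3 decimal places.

Forming MᵀM = [[19, 1]; [1, 163]] and Mᵀy = [-30, 162]ᵀ gives MᵀM·[a, b]ᵀ = Mᵀy.
det = 19·163 − 1² = 3096.
a = ((-30)·163 − 1·162)/3096 = -421/258; b = (19·162 − 1·(-30))/3096 = 259/258.
Residuals: 3/43, 1, 27/43, -6/43; SSR = 61/43.

SSR = 1.419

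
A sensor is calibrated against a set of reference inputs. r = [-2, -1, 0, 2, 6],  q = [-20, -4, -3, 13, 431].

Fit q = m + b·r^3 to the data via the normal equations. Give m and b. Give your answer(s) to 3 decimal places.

Sums needed: Σ1 = 5, Σr^3 = 215, Σr^3·r^3 = 46785.
Moment sums: Σq = 417, Σr^3·q = 93364.
So AᵀA·[m, b]ᵀ = Aᵀq: [[5, 215]; [215, 46785]]·[m, b]ᵀ = [417, 93364]ᵀ.
Determinant 5·46785 − 215² = 187700.
m = (417·46785 − 215·93364)/187700 = -112783/37540; b = (5·93364 − 215·417)/187700 = 75433/37540.

m = -3.004, b = 2.009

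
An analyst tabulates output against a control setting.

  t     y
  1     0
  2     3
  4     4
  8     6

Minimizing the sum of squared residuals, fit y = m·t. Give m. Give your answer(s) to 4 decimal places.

The normal system XᵀX·[m]ᵀ = Xᵀy is [[85]]·[m]ᵀ = [70]ᵀ.
m = 70/85 = 0.823529.

m = 0.8235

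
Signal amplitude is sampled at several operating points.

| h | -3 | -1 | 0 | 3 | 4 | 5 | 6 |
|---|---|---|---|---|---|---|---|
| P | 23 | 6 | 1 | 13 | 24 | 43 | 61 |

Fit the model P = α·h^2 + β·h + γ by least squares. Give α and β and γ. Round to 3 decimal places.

Normal-equation sums: Σh^2·h^2 = 2340, Σh^2·h = 404, Σh^2 = 96, Σh·h = 96, Σh = 14, Σ1 = 7.
Right-hand side: Σh^2·P = 3985, Σh·P = 641, ΣP = 171.
Normal equations: [[2340, 404, 96]; [404, 96, 14]; [96, 14, 7]]·[α, β, γ]ᵀ = [3985, 641, 171]ᵀ.
Solving the 3×3 system (Gaussian elimination) gives α = 42107/21568, β = -36439/21568, γ = 11143/10784.

α = 1.952, β = -1.689, γ = 1.033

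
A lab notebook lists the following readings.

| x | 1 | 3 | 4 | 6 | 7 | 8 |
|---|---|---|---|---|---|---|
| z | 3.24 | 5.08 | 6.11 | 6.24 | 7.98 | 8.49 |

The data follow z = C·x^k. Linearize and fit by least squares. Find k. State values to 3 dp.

Linearized form: ln z = k·ln x + ln C. From the 6 transformed points,
AᵀA = [[14.4498, 8.3020]; [8.3020, 6]], rhs = [16.0646, 10.6576]ᵀ  (here Σln x = 8.3020, Σ(ln x)² = 14.4498, Σln z = 10.6576, Σln x·ln z = 16.0646).
Δ = 14.4498·6 − (8.3020)² = 17.7753; k = (16.0646·6 − 8.3020·10.6576)/17.7753 = 0.44487, ln C = (14.4498·10.6576 − 8.3020·16.0646)/17.7753 = 1.16071.

k = 0.445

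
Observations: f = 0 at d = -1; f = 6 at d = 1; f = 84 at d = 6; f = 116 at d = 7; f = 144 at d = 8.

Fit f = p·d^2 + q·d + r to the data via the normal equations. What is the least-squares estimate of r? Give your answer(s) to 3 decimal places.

r = 0.962

Entries of AᵀA: Σd^2·d^2 = 7795, Σd^2·d = 1071, Σd^2 = 151, Σd·d = 151, Σd = 21, Σ1 = 5.
And Σd^2·f = 17930, Σd·f = 2474, Σf = 350.
Normal equations: [[7795, 1071, 151]; [1071, 151, 21]; [151, 21, 5]]·[p, q, r]ᵀ = [17930, 2474, 350]ᵀ.
Inverting the 3×3 Gram matrix, [p, q, r]ᵀ = [29576/15439, 41114/15439, 14856/15439]ᵀ.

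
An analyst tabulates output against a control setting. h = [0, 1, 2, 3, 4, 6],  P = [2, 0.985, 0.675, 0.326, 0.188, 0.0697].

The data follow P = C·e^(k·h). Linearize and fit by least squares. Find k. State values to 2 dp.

k = -0.56

With ln Pᵢ as the transformed response and hᵢ as the regressor:
Sums: Σh = 16.0000, Σ(h)² = 66.0000, Σln P = -5.1707, Σh·ln P = -26.8304.
Normal system: [[66.0000, 16.0000]; [16.0000, 6]]·[k, ln C]ᵀ = [-26.8304, -5.1707]ᵀ.
Slope k = (n·Σh·ln P − Σh·Σln P)/(n·Σ(h)² − (Σh)²) = (6·-26.8304 − 16.0000·-5.1707)/140.0000 = -0.55893; ln C = (Σln P − k·Σh)/n = 0.62869.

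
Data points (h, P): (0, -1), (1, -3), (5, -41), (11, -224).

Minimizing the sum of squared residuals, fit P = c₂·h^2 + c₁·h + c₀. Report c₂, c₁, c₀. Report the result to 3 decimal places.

From the data, Σh^2·h^2 = 15267, Σh^2·h = 1457, Σh^2 = 147, Σh·h = 147, Σh = 17, Σ1 = 4.
For AᵀP: Σh^2·P = -28132, Σh·P = -2672, ΣP = -269.
So AᵀA·[c₂, c₁, c₀]ᵀ = AᵀP: [[15267, 1457, 147]; [1457, 147, 17]; [147, 17, 4]]·[c₂, c₁, c₀]ᵀ = [-28132, -2672, -269]ᵀ.
Inverting the 3×3 Gram matrix, [c₂, c₁, c₀]ᵀ = [-18321/8950, 20941/8950, -1759/895]ᵀ.

c₂ = -2.047, c₁ = 2.340, c₀ = -1.965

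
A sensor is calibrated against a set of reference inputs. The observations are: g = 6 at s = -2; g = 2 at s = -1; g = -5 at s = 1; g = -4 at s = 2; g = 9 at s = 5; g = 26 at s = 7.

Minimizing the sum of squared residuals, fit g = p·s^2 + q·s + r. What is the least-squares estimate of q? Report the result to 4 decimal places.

From the data, Σs^2·s^2 = 3060, Σs^2·s = 468, Σs^2 = 84, Σs·s = 84, Σs = 12, Σ1 = 6.
And Σs^2·g = 1504, Σs·g = 200, Σg = 34.
So AᵀA·[p, q, r]ᵀ = Aᵀg: [[3060, 468, 84]; [468, 84, 12]; [84, 12, 6]]·[p, q, r]ᵀ = [1504, 200, 34]ᵀ.
Row-reducing yields p = 23/24, q = -311/120, r = -77/30.

q = -2.5917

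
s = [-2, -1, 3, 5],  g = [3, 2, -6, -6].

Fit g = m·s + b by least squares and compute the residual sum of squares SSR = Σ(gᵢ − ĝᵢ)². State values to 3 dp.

SSR = 4.580

Sums needed: Σs·s = 39, Σs = 5, Σ1 = 4.
Moment sums: Σs·g = -56, Σg = -7.
So MᵀM·[m, b]ᵀ = Mᵀg: [[39, 5]; [5, 4]]·[m, b]ᵀ = [-56, -7]ᵀ.
Determinant 39·4 − 5² = 131.
m = ((-56)·4 − 5·(-7))/131 = -189/131; b = (39·(-7) − 5·(-56))/131 = 7/131.
Residuals: 8/131, 66/131, -226/131, 152/131; SSR = 600/131.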